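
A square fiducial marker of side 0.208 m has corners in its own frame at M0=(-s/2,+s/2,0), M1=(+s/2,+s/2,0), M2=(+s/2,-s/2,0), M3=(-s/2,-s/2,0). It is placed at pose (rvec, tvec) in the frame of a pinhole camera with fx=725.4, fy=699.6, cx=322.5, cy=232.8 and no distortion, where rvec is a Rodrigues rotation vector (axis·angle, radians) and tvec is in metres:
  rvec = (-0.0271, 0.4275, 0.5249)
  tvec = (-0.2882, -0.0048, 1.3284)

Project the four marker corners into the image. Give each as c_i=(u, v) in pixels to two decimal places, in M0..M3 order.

c0=(101.36, 250.79) c1=(177.88, 305.89) c2=(233.92, 208.14) c3=(152.99, 158.35)

Intrinsics K: fx=725.4, fy=699.6, cx=322.5, cy=232.8
Marker side s = 0.208 m; corners in marker frame (Z=0):
  M0 = (-0.1040, +0.1040, 0)
  M1 = (+0.1040, +0.1040, 0)
  M2 = (+0.1040, -0.1040, 0)
  M3 = (-0.1040, -0.1040, 0)
rvec = (-0.0271, 0.4275, 0.5249), |rvec| = θ = 0.67750 rad = 38.818°
Rodrigues: sinθ=0.62685, 1−cosθ=0.22086; R = I + sinθ·[k]× + (1−cosθ)·[k]×²:
    [+0.77949 -0.49123 +0.38869]
    [+0.48008 +0.86708 +0.13304]
    [-0.40238 +0.08290 +0.91171]
t = (-0.2882, -0.0048, 1.3284) m
M0: Pc = R·M0+t = (-0.42036, +0.03545, +1.37887); u = 725.4·(-0.42036)/1.37887 + 322.5 = 101.3581, v = 699.6·(+0.03545)/1.37887 + 232.8 = 250.7851
M1: Pc = R·M1+t = (-0.25822, +0.13530, +1.29517); u = 725.4·(-0.25822)/1.29517 + 322.5 = 177.8760, v = 699.6·(+0.13530)/1.29517 + 232.8 = 305.8859
M2: Pc = R·M2+t = (-0.15604, -0.04505, +1.27793); u = 725.4·(-0.15604)/1.27793 + 322.5 = 233.9233, v = 699.6·(-0.04505)/1.27793 + 232.8 = 208.1389
M3: Pc = R·M3+t = (-0.31818, -0.14490, +1.36163); u = 725.4·(-0.31818)/1.36163 + 322.5 = 152.9915, v = 699.6·(-0.14490)/1.36163 + 232.8 = 158.3485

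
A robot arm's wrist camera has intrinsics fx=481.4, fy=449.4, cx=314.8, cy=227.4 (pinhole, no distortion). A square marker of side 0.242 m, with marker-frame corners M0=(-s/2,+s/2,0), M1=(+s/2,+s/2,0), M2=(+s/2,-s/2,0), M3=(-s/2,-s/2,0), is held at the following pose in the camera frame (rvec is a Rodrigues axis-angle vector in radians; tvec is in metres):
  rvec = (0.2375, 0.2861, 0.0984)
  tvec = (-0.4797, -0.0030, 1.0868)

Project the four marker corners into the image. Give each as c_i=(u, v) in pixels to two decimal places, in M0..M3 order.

Intrinsics K: fx=481.4, fy=449.4, cx=314.8, cy=227.4
Marker side s = 0.242 m; corners in marker frame (Z=0):
  M0 = (-0.1210, +0.1210, 0)
  M1 = (+0.1210, +0.1210, 0)
  M2 = (+0.1210, -0.1210, 0)
  M3 = (-0.1210, -0.1210, 0)
rvec = (0.2375, 0.2861, 0.0984), |rvec| = θ = 0.38463 rad = 22.038°
Rodrigues: sinθ=0.37522, 1−cosθ=0.07306; R = I + sinθ·[k]× + (1−cosθ)·[k]×²:
    [+0.95479 -0.06243 +0.29064]
    [+0.12955 +0.96736 -0.21778]
    [-0.26756 +0.24559 +0.93172]
t = (-0.4797, -0.0030, 1.0868) m
M0: Pc = R·M0+t = (-0.60278, +0.09838, +1.14889); u = 481.4·(-0.60278)/1.14889 + 314.8 = 62.2255, v = 449.4·(+0.09838)/1.14889 + 227.4 = 265.8804
M1: Pc = R·M1+t = (-0.37172, +0.12973, +1.08414); u = 481.4·(-0.37172)/1.08414 + 314.8 = 149.7403, v = 449.4·(+0.12973)/1.08414 + 227.4 = 281.1742
M2: Pc = R·M2+t = (-0.35662, -0.10438, +1.02471); u = 481.4·(-0.35662)/1.02471 + 314.8 = 147.2650, v = 449.4·(-0.10438)/1.02471 + 227.4 = 181.6248
M3: Pc = R·M3+t = (-0.58768, -0.13573, +1.08946); u = 481.4·(-0.58768)/1.08946 + 314.8 = 55.1231, v = 449.4·(-0.13573)/1.08946 + 227.4 = 171.4131

c0=(62.23, 265.88) c1=(149.74, 281.17) c2=(147.26, 181.62) c3=(55.12, 171.41)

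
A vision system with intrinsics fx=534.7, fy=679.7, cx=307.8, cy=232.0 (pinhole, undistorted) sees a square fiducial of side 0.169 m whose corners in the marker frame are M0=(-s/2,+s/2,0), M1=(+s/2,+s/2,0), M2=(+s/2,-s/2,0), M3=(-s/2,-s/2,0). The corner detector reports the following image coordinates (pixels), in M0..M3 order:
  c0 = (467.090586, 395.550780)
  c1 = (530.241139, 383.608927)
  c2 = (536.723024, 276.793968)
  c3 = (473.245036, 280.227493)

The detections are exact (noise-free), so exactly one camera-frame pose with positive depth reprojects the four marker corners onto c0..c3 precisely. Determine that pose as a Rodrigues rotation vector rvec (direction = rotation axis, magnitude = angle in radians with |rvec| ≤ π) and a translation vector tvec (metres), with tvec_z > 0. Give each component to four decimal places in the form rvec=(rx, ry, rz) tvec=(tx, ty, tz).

rvec=(0.0869, -0.4861, 0.0233) tvec=(0.3723, 0.1534, 1.0195)

Intrinsics K: fx=534.7, fy=679.7, cx=307.8, cy=232.0
Marker side s = 0.169 m; corners in marker frame (Z=0):
  M0 = (-0.0845, +0.0845, 0)
  M1 = (+0.0845, +0.0845, 0)
  M2 = (+0.0845, -0.0845, 0)
  M3 = (-0.0845, -0.0845, 0)
Detected image corners:
  c0 = (467.090586, 395.550780) px
  c1 = (530.241139, 383.608927) px
  c2 = (536.723024, 276.793968) px
  c3 = (473.245036, 280.227493) px
Planar DLT: solve 8×8 A·h = b for H (H[2,2]=1):
  H  [+604.75270 +0.89688 +503.03123]
  H  [+107.52906 +681.74649 +334.25469]
  H  [+0.45856 +0.07636 +1.00000]
B = K⁻¹H; ‖b₁‖=0.980838, ‖b₂‖=0.980838; λ = 2/(‖b₁‖+‖b₂‖) = 1.019536, sign → tz>0 ⇒ λ=+1.019536
r₁ = λ·B[:,0] = (+0.88398,+0.00171,+0.46752); r₂ = λ·B[:,1] = (-0.04311,+0.99603,+0.07785)
r₃ = r₁×r₂ = (-0.46553,-0.08897,+0.88055); SVD([r₁ r₂ r₃]) → R = UVᵀ:
  R  [+0.88398 -0.04311 -0.46553]
  R  [+0.00171 +0.99603 -0.08897]
  R  [+0.46752 +0.07785 +0.88055]
t = (+0.37226, +0.15338, +1.01954) m
tr R = 2.760559; θ = arccos((tr R − 1)/2) = 0.494345 rad = 28.324°
axis k = ((R−Rᵀ)₃₂, (R−Rᵀ)₁₃, (R−Rᵀ)₂₁) / (2 sinθ) = (+0.175809, -0.983291, +0.047233)
rvec = θ·k = (+0.086910, -0.486085, +0.023349)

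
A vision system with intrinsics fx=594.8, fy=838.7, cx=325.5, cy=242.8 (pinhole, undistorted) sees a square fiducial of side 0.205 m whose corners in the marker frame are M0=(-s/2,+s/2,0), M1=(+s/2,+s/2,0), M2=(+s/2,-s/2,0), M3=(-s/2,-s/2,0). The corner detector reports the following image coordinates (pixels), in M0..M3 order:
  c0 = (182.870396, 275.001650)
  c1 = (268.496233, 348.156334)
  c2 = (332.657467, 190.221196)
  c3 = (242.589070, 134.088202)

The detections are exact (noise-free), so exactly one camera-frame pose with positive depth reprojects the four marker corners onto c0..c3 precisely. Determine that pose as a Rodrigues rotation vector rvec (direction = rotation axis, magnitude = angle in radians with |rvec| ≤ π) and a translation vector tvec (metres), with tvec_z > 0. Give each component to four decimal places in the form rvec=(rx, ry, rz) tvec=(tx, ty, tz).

Intrinsics K: fx=594.8, fy=838.7, cx=325.5, cy=242.8
Marker side s = 0.205 m; corners in marker frame (Z=0):
  M0 = (-0.1025, +0.1025, 0)
  M1 = (+0.1025, +0.1025, 0)
  M2 = (+0.1025, -0.1025, 0)
  M3 = (-0.1025, -0.1025, 0)
Detected image corners:
  c0 = (182.870396, 275.001650) px
  c1 = (268.496233, 348.156334) px
  c2 = (332.657467, 190.221196) px
  c3 = (242.589070, 134.088202) px
Planar DLT: solve 8×8 A·h = b for H (H[2,2]=1):
  H  [+298.37452 -330.12140 +254.72108]
  H  [+194.63427 +700.40020 +234.33370]
  H  [-0.50758 -0.11120 +1.00000]
B = K⁻¹H; ‖b₁‖=1.004369, ‖b₂‖=1.004369; λ = 2/(‖b₁‖+‖b₂‖) = 0.995650, sign → tz>0 ⇒ λ=+0.995650
r₁ = λ·B[:,0] = (+0.77602,+0.37736,-0.50537); r₂ = λ·B[:,1] = (-0.49201,+0.86352,-0.11071)
r₃ = r₁×r₂ = (+0.39462,+0.33456,+0.85577); SVD([r₁ r₂ r₃]) → R = UVᵀ:
  R  [+0.77602 -0.49201 +0.39462]
  R  [+0.37736 +0.86352 +0.33456]
  R  [-0.50537 -0.11071 +0.85577]
t = (-0.11848, -0.01005, +0.99565) m
tr R = 2.495308; θ = arccos((tr R − 1)/2) = 0.726274 rad = 41.612°
axis k = ((R−Rᵀ)₃₂, (R−Rᵀ)₁₃, (R−Rᵀ)₂₁) / (2 sinθ) = (-0.335253, +0.677612, +0.654559)
rvec = θ·k = (-0.243486, +0.492132, +0.475389)

rvec=(-0.2435, 0.4921, 0.4754) tvec=(-0.1185, -0.0101, 0.9957)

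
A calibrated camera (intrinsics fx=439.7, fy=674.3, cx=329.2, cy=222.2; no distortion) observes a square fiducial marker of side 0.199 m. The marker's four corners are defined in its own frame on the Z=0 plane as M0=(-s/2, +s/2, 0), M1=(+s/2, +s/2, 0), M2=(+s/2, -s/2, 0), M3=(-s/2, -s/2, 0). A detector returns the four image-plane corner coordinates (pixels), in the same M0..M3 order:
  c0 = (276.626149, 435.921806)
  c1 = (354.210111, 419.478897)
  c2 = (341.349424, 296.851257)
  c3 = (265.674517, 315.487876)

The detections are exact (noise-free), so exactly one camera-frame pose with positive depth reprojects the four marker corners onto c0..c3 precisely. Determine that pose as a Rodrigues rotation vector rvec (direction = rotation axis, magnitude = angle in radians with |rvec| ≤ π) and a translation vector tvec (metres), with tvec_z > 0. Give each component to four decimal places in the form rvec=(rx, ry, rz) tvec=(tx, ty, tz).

rvec=(-0.1112, 0.1285, -0.1651) tvec=(-0.0511, 0.2376, 1.1111)

Intrinsics K: fx=439.7, fy=674.3, cx=329.2, cy=222.2
Marker side s = 0.199 m; corners in marker frame (Z=0):
  M0 = (-0.0995, +0.0995, 0)
  M1 = (+0.0995, +0.0995, 0)
  M2 = (+0.0995, -0.0995, 0)
  M3 = (-0.0995, -0.0995, 0)
Detected image corners:
  c0 = (276.626149, 435.921806) px
  c1 = (354.210111, 419.478897) px
  c2 = (341.349424, 296.851257) px
  c3 = (265.674517, 315.487876) px
Planar DLT: solve 8×8 A·h = b for H (H[2,2]=1):
  H  [+352.09700 +26.15269 +308.99510]
  H  [-127.23696 +570.77795 +366.37082]
  H  [-0.10639 -0.10866 +1.00000]
B = K⁻¹H; ‖b₁‖=0.900034, ‖b₂‖=0.900034; λ = 2/(‖b₁‖+‖b₂‖) = 1.111070, sign → tz>0 ⇒ λ=+1.111070
r₁ = λ·B[:,0] = (+0.97821,-0.17070,-0.11821); r₂ = λ·B[:,1] = (+0.15647,+0.98028,-0.12073)
r₃ = r₁×r₂ = (+0.13648,+0.09960,+0.98562); SVD([r₁ r₂ r₃]) → R = UVᵀ:
  R  [+0.97821 +0.15647 +0.13648]
  R  [-0.17070 +0.98028 +0.09960]
  R  [-0.11821 -0.12073 +0.98562]
t = (-0.05106, +0.23756, +1.11107) m
tr R = 2.944105; θ = arccos((tr R − 1)/2) = 0.236975 rad = 13.578°
axis k = ((R−Rᵀ)₃₂, (R−Rᵀ)₁₃, (R−Rᵀ)₂₁) / (2 sinθ) = (-0.469261, +0.542437, -0.696819)
rvec = θ·k = (-0.111203, +0.128544, -0.165129)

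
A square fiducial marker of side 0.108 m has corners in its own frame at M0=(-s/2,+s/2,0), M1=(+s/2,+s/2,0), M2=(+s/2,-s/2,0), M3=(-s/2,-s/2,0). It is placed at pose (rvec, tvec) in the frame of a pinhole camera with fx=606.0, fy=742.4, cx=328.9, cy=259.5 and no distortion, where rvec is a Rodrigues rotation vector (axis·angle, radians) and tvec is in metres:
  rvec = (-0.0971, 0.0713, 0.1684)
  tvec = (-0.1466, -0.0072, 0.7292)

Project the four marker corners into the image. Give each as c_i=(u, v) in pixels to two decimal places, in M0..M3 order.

c0=(155.13, 297.14) c1=(242.45, 315.82) c2=(258.91, 207.27) c3=(172.56, 190.10)

Intrinsics K: fx=606.0, fy=742.4, cx=328.9, cy=259.5
Marker side s = 0.108 m; corners in marker frame (Z=0):
  M0 = (-0.0540, +0.0540, 0)
  M1 = (+0.0540, +0.0540, 0)
  M2 = (+0.0540, -0.0540, 0)
  M3 = (-0.0540, -0.0540, 0)
rvec = (-0.0971, 0.0713, 0.1684), |rvec| = θ = 0.20705 rad = 11.863°
Rodrigues: sinθ=0.20558, 1−cosθ=0.02136; R = I + sinθ·[k]× + (1−cosθ)·[k]×²:
    [+0.98334 -0.17065 +0.06264]
    [+0.16375 +0.98117 +0.10239]
    [-0.07894 -0.09043 +0.99277]
t = (-0.1466, -0.0072, 0.7292) m
M0: Pc = R·M0+t = (-0.20892, +0.03694, +0.72858); u = 606.0·(-0.20892)/0.72858 + 328.9 = 155.1336, v = 742.4·(+0.03694)/0.72858 + 259.5 = 297.1416
M1: Pc = R·M1+t = (-0.10271, +0.05463, +0.72005); u = 606.0·(-0.10271)/0.72005 + 328.9 = 242.4549, v = 742.4·(+0.05463)/0.72005 + 259.5 = 315.8211
M2: Pc = R·M2+t = (-0.08428, -0.05134, +0.72982); u = 606.0·(-0.08428)/0.72982 + 328.9 = 258.9149, v = 742.4·(-0.05134)/0.72982 + 259.5 = 207.2742
M3: Pc = R·M3+t = (-0.19049, -0.06903, +0.73835); u = 606.0·(-0.19049)/0.73835 + 328.9 = 172.5585, v = 742.4·(-0.06903)/0.73835 + 259.5 = 190.0951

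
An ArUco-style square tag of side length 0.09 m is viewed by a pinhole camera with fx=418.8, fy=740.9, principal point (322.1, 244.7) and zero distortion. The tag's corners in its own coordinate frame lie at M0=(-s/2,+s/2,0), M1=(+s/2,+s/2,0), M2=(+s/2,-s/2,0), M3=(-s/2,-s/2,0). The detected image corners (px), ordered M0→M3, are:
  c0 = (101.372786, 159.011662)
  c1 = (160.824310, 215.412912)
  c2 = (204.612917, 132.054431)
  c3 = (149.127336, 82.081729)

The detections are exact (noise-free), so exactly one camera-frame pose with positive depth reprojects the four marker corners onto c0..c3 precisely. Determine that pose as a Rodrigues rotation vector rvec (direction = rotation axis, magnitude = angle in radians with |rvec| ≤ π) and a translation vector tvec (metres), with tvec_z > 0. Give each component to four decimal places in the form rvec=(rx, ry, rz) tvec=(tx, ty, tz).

Intrinsics K: fx=418.8, fy=740.9, cx=322.1, cy=244.7
Marker side s = 0.09 m; corners in marker frame (Z=0):
  M0 = (-0.0450, +0.0450, 0)
  M1 = (+0.0450, +0.0450, 0)
  M2 = (+0.0450, -0.0450, 0)
  M3 = (-0.0450, -0.0450, 0)
Detected image corners:
  c0 = (101.372786, 159.011662) px
  c1 = (160.824310, 215.412912) px
  c2 = (204.612917, 132.054431) px
  c3 = (149.127336, 82.081729) px
Planar DLT: solve 8×8 A·h = b for H (H[2,2]=1):
  H  [+599.06182 -657.57366 +154.65575]
  H  [+552.60611 +747.94823 +145.09884]
  H  [-0.25015 -0.96602 +1.00000]
B = K⁻¹H; ‖b₁‖=1.839156, ‖b₂‖=1.839156; λ = 2/(‖b₁‖+‖b₂‖) = 0.543728, sign → tz>0 ⇒ λ=+0.543728
r₁ = λ·B[:,0] = (+0.88237,+0.45047,-0.13602); r₂ = λ·B[:,1] = (-0.44975,+0.72238,-0.52525)
r₃ = r₁×r₂ = (-0.13835,+0.52464,+0.84000); SVD([r₁ r₂ r₃]) → R = UVᵀ:
  R  [+0.88237 -0.44975 -0.13835]
  R  [+0.45047 +0.72238 +0.52464]
  R  [-0.13602 -0.52525 +0.84000]
t = (-0.21739, -0.07309, +0.54373) m
tr R = 2.444754; θ = arccos((tr R − 1)/2) = 0.763562 rad = 43.749°
axis k = ((R−Rᵀ)₃₂, (R−Rᵀ)₁₃, (R−Rᵀ)₂₁) / (2 sinθ) = (-0.759145, -0.001691, +0.650919)
rvec = θ·k = (-0.579655, -0.001291, +0.497017)

rvec=(-0.5797, -0.0013, 0.4970) tvec=(-0.2174, -0.0731, 0.5437)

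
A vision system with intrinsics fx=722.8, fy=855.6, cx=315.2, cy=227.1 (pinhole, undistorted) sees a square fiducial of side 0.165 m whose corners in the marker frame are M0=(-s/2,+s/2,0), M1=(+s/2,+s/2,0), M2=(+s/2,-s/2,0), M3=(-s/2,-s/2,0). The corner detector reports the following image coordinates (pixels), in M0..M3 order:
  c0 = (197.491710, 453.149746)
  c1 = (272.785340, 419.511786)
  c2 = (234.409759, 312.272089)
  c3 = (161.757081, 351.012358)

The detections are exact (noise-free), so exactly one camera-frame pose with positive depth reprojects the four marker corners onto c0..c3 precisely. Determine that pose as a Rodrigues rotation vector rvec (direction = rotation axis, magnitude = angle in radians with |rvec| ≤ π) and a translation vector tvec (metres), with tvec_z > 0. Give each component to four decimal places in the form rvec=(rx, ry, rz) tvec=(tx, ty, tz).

Intrinsics K: fx=722.8, fy=855.6, cx=315.2, cy=227.1
Marker side s = 0.165 m; corners in marker frame (Z=0):
  M0 = (-0.0825, +0.0825, 0)
  M1 = (+0.0825, +0.0825, 0)
  M2 = (+0.0825, -0.0825, 0)
  M3 = (-0.0825, -0.0825, 0)
Detected image corners:
  c0 = (197.491710, 453.149746) px
  c1 = (272.785340, 419.511786) px
  c2 = (234.409759, 312.272089) px
  c3 = (161.757081, 351.012358) px
Planar DLT: solve 8×8 A·h = b for H (H[2,2]=1):
  H  [+379.93446 +211.73728 +215.55901]
  H  [-340.56502 +611.68291 +384.20572]
  H  [-0.31554 -0.05831 +1.00000]
B = K⁻¹H; ‖b₁‖=0.798896, ‖b₂‖=0.798896; λ = 2/(‖b₁‖+‖b₂‖) = 1.251728, sign → tz>0 ⇒ λ=+1.251728
r₁ = λ·B[:,0] = (+0.83020,-0.39340,-0.39497); r₂ = λ·B[:,1] = (+0.39851,+0.91425,-0.07299)
r₃ = r₁×r₂ = (+0.38982,-0.09680,+0.91579); SVD([r₁ r₂ r₃]) → R = UVᵀ:
  R  [+0.83020 +0.39851 +0.38982]
  R  [-0.39340 +0.91425 -0.09680]
  R  [-0.39497 -0.07299 +0.91579]
t = (-0.17256, +0.22984, +1.25173) m
tr R = 2.660245; θ = arccos((tr R − 1)/2) = 0.591469 rad = 33.889°
axis k = ((R−Rᵀ)₃₂, (R−Rᵀ)₁₃, (R−Rᵀ)₂₁) / (2 sinθ) = (+0.021355, +0.703741, -0.710135)
rvec = θ·k = (+0.012631, +0.416241, -0.420023)

rvec=(0.0126, 0.4162, -0.4200) tvec=(-0.1726, 0.2298, 1.2517)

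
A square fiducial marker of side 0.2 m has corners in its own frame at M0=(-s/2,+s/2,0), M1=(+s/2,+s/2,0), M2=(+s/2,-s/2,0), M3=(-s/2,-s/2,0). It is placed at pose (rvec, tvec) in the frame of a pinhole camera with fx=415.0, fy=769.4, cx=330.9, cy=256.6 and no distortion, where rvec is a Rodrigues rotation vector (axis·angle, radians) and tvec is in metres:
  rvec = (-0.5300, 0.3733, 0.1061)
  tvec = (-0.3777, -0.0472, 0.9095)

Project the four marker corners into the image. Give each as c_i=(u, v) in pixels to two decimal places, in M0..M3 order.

Intrinsics K: fx=415.0, fy=769.4, cx=330.9, cy=256.6
Marker side s = 0.2 m; corners in marker frame (Z=0):
  M0 = (-0.1000, +0.1000, 0)
  M1 = (+0.1000, +0.1000, 0)
  M2 = (+0.1000, -0.1000, 0)
  M3 = (-0.1000, -0.1000, 0)
rvec = (-0.5300, 0.3733, 0.1061), |rvec| = θ = 0.65689 rad = 37.637°
Rodrigues: sinθ=0.61066, 1−cosθ=0.20811; R = I + sinθ·[k]× + (1−cosθ)·[k]×²:
    [+0.92736 -0.19405 +0.31991]
    [+0.00321 +0.85910 +0.51180]
    [-0.37415 -0.47360 +0.79732]
t = (-0.3777, -0.0472, 0.9095) m
M0: Pc = R·M0+t = (-0.48984, +0.03839, +0.89956); u = 415.0·(-0.48984)/0.89956 + 330.9 = 104.9169, v = 769.4·(+0.03839)/0.89956 + 256.6 = 289.4341
M1: Pc = R·M1+t = (-0.30437, +0.03903, +0.82473); u = 415.0·(-0.30437)/0.82473 + 330.9 = 177.7425, v = 769.4·(+0.03903)/0.82473 + 256.6 = 293.0130
M2: Pc = R·M2+t = (-0.26556, -0.13279, +0.91944); u = 415.0·(-0.26556)/0.91944 + 330.9 = 211.0377, v = 769.4·(-0.13279)/0.91944 + 256.6 = 145.4814
M3: Pc = R·M3+t = (-0.45103, -0.13343, +0.99427); u = 415.0·(-0.45103)/0.99427 + 330.9 = 142.6441, v = 769.4·(-0.13343)/0.99427 + 256.6 = 153.3467

c0=(104.92, 289.43) c1=(177.74, 293.01) c2=(211.04, 145.48) c3=(142.64, 153.35)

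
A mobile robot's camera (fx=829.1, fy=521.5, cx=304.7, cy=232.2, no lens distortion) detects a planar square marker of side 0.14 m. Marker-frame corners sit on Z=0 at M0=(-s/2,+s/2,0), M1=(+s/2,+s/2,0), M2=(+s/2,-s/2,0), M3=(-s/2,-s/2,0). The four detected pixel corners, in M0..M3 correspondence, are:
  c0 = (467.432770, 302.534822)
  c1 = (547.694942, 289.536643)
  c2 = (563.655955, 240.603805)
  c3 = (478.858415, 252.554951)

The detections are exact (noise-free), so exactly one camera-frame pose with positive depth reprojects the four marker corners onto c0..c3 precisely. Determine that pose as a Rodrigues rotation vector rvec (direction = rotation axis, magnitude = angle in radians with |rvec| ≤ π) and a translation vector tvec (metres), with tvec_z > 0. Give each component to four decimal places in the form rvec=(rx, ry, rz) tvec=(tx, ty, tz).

rvec=(0.5460, -0.3639, -0.0927) tvec=(0.3044, 0.0915, 1.2003)

Intrinsics K: fx=829.1, fy=521.5, cx=304.7, cy=232.2
Marker side s = 0.14 m; corners in marker frame (Z=0):
  M0 = (-0.0700, +0.0700, 0)
  M1 = (+0.0700, +0.0700, 0)
  M2 = (+0.0700, -0.0700, 0)
  M3 = (-0.0700, -0.0700, 0)
Detected image corners:
  c0 = (467.432770, 302.534822) px
  c1 = (547.694942, 289.536643) px
  c2 = (563.655955, 240.603805) px
  c3 = (478.858415, 252.554951) px
Planar DLT: solve 8×8 A·h = b for H (H[2,2]=1):
  H  [+723.34842 +126.10647 +514.95600]
  H  [-18.36404 +471.44401 +271.94799]
  H  [+0.26116 +0.43586 +1.00000]
B = K⁻¹H; ‖b₁‖=0.833105, ‖b₂‖=0.833105; λ = 2/(‖b₁‖+‖b₂‖) = 1.200328, sign → tz>0 ⇒ λ=+1.200328
r₁ = λ·B[:,0] = (+0.93202,-0.18185,+0.31348); r₂ = λ·B[:,1] = (-0.00970,+0.85217,+0.52318)
r₃ = r₁×r₂ = (-0.36227,-0.49065,+0.79247); SVD([r₁ r₂ r₃]) → R = UVᵀ:
  R  [+0.93202 -0.00970 -0.36227]
  R  [-0.18185 +0.85217 -0.49065]
  R  [+0.31348 +0.52318 +0.79247]
t = (+0.30440, +0.09149, +1.20033) m
tr R = 2.576665; θ = arccos((tr R − 1)/2) = 0.662703 rad = 37.970°
axis k = ((R−Rᵀ)₃₂, (R−Rᵀ)₁₃, (R−Rᵀ)₂₁) / (2 sinθ) = (+0.823919, -0.549169, -0.139898)
rvec = θ·k = (+0.546013, -0.363936, -0.092711)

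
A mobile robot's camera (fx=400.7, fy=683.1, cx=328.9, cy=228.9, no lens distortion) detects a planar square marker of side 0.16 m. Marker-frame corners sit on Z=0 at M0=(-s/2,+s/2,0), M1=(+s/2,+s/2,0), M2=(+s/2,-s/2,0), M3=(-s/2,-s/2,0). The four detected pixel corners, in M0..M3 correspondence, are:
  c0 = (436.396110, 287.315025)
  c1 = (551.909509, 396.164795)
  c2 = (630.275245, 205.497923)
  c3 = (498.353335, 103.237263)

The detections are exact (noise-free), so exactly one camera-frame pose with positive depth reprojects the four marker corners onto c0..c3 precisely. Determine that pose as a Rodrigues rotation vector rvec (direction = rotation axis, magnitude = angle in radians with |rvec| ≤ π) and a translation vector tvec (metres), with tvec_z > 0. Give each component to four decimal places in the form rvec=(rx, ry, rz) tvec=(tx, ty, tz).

rvec=(0.2053, 0.3297, 0.4760) tvec=(0.2465, 0.0154, 0.5033)

Intrinsics K: fx=400.7, fy=683.1, cx=328.9, cy=228.9
Marker side s = 0.16 m; corners in marker frame (Z=0):
  M0 = (-0.0800, +0.0800, 0)
  M1 = (+0.0800, +0.0800, 0)
  M2 = (+0.0800, -0.0800, 0)
  M3 = (-0.0800, -0.0800, 0)
Detected image corners:
  c0 = (436.396110, 287.315025) px
  c1 = (551.909509, 396.164795) px
  c2 = (630.275245, 205.497923) px
  c3 = (498.353335, 103.237263) px
Planar DLT: solve 8×8 A·h = b for H (H[2,2]=1):
  H  [+495.59126 -153.88990 +525.15988]
  H  [+531.49278 +1302.62106 +249.85667]
  H  [-0.52048 +0.53376 +1.00000]
B = K⁻¹H; ‖b₁‖=1.986727, ‖b₂‖=1.986727; λ = 2/(‖b₁‖+‖b₂‖) = 0.503340, sign → tz>0 ⇒ λ=+0.503340
r₁ = λ·B[:,0] = (+0.83757,+0.47942,-0.26198); r₂ = λ·B[:,1] = (-0.41383,+0.86981,+0.26866)
r₃ = r₁×r₂ = (+0.35667,-0.11661,+0.92692); SVD([r₁ r₂ r₃]) → R = UVᵀ:
  R  [+0.83757 -0.41383 +0.35667]
  R  [+0.47942 +0.86981 -0.11661]
  R  [-0.26198 +0.26866 +0.92692]
t = (+0.24653, +0.01544, +0.50334) m
tr R = 2.634303; θ = arccos((tr R − 1)/2) = 0.614344 rad = 35.199°
axis k = ((R−Rᵀ)₃₂, (R−Rᵀ)₁₃, (R−Rᵀ)₂₁) / (2 sinθ) = (+0.334194, +0.536628, +0.774819)
rvec = θ·k = (+0.205310, +0.329674, +0.476006)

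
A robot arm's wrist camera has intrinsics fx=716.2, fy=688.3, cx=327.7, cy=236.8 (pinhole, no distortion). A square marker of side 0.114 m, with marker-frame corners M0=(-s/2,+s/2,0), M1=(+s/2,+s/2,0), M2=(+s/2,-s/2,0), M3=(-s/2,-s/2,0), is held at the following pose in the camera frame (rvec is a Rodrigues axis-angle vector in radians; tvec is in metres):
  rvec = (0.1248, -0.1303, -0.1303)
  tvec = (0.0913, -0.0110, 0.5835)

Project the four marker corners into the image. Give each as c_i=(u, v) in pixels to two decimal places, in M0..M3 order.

c0=(379.40, 299.14) c1=(512.45, 279.68) c2=(500.26, 148.35) c3=(363.39, 165.14)

Intrinsics K: fx=716.2, fy=688.3, cx=327.7, cy=236.8
Marker side s = 0.114 m; corners in marker frame (Z=0):
  M0 = (-0.0570, +0.0570, 0)
  M1 = (+0.0570, +0.0570, 0)
  M2 = (+0.0570, -0.0570, 0)
  M3 = (-0.0570, -0.0570, 0)
rvec = (0.1248, -0.1303, -0.1303), |rvec| = θ = 0.22256 rad = 12.752°
Rodrigues: sinθ=0.22072, 1−cosθ=0.02466; R = I + sinθ·[k]× + (1−cosθ)·[k]×²:
    [+0.98309 +0.12113 -0.13732]
    [-0.13732 +0.98379 -0.11532]
    [+0.12113 +0.13223 +0.98379]
t = (0.0913, -0.0110, 0.5835) m
M0: Pc = R·M0+t = (+0.04217, +0.05290, +0.58413); u = 716.2·(+0.04217)/0.58413 + 327.7 = 379.4020, v = 688.3·(+0.05290)/0.58413 + 236.8 = 299.1378
M1: Pc = R·M1+t = (+0.15424, +0.03725, +0.59794); u = 716.2·(+0.15424)/0.59794 + 327.7 = 512.4458, v = 688.3·(+0.03725)/0.59794 + 236.8 = 279.6774
M2: Pc = R·M2+t = (+0.14043, -0.07490, +0.58287); u = 716.2·(+0.14043)/0.58287 + 327.7 = 500.2560, v = 688.3·(-0.07490)/0.58287 + 236.8 = 148.3475
M3: Pc = R·M3+t = (+0.02836, -0.05925, +0.56906); u = 716.2·(+0.02836)/0.56906 + 327.7 = 363.3922, v = 688.3·(-0.05925)/0.56906 + 236.8 = 165.1364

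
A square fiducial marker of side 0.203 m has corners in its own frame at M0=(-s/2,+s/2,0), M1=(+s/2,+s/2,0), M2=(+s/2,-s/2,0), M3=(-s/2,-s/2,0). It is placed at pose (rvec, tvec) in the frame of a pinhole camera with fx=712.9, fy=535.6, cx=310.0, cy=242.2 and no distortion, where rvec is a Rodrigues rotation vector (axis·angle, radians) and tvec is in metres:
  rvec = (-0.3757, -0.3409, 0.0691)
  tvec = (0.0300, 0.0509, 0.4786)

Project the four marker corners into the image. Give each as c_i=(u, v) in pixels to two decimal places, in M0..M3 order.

Intrinsics K: fx=712.9, fy=535.6, cx=310.0, cy=242.2
Marker side s = 0.203 m; corners in marker frame (Z=0):
  M0 = (-0.1015, +0.1015, 0)
  M1 = (+0.1015, +0.1015, 0)
  M2 = (+0.1015, -0.1015, 0)
  M3 = (-0.1015, -0.1015, 0)
rvec = (-0.3757, -0.3409, 0.0691), |rvec| = θ = 0.51199 rad = 29.335°
Rodrigues: sinθ=0.48992, 1−cosθ=0.12823; R = I + sinθ·[k]× + (1−cosθ)·[k]×²:
    [+0.94082 -0.00347 -0.33890]
    [+0.12877 +0.92862 +0.34798]
    [+0.31350 -0.37102 +0.87410]
t = (0.0300, 0.0509, 0.4786) m
M0: Pc = R·M0+t = (-0.06584, +0.13208, +0.40912); u = 712.9·(-0.06584)/0.40912 + 310.0 = 195.2641, v = 535.6·(+0.13208)/0.40912 + 242.2 = 415.1180
M1: Pc = R·M1+t = (+0.12514, +0.15822, +0.47276); u = 712.9·(+0.12514)/0.47276 + 310.0 = 498.7058, v = 535.6·(+0.15822)/0.47276 + 242.2 = 421.4559
M2: Pc = R·M2+t = (+0.12584, -0.03028, +0.54808); u = 712.9·(+0.12584)/0.54808 + 310.0 = 473.6896, v = 535.6·(-0.03028)/0.54808 + 242.2 = 212.6052
M3: Pc = R·M3+t = (-0.06514, -0.05642, +0.48444); u = 712.9·(-0.06514)/0.48444 + 310.0 = 214.1388, v = 535.6·(-0.05642)/0.48444 + 242.2 = 179.8160

c0=(195.26, 415.12) c1=(498.71, 421.46) c2=(473.69, 212.61) c3=(214.14, 179.82)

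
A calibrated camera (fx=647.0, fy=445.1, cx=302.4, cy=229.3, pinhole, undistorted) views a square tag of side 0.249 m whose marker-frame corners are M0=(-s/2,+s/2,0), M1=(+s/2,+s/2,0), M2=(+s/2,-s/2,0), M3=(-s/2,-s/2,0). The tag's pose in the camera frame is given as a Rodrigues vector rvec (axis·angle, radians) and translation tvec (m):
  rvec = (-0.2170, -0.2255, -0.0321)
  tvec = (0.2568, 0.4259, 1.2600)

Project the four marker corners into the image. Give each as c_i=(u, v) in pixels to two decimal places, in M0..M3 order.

Intrinsics K: fx=647.0, fy=445.1, cx=302.4, cy=229.3
Marker side s = 0.249 m; corners in marker frame (Z=0):
  M0 = (-0.1245, +0.1245, 0)
  M1 = (+0.1245, +0.1245, 0)
  M2 = (+0.1245, -0.1245, 0)
  M3 = (-0.1245, -0.1245, 0)
rvec = (-0.2170, -0.2255, -0.0321), |rvec| = θ = 0.31459 rad = 18.025°
Rodrigues: sinθ=0.30943, 1−cosθ=0.04908; R = I + sinθ·[k]× + (1−cosθ)·[k]×²:
    [+0.97427 +0.05584 -0.21834]
    [-0.00731 +0.97614 +0.21703]
    [+0.22525 -0.20985 +0.95143]
t = (0.2568, 0.4259, 1.2600) m
M0: Pc = R·M0+t = (+0.14245, +0.54834, +1.20583); u = 647.0·(+0.14245)/1.20583 + 302.4 = 378.8356, v = 445.1·(+0.54834)/1.20583 + 229.3 = 431.7047
M1: Pc = R·M1+t = (+0.38505, +0.54652, +1.26192); u = 647.0·(+0.38505)/1.26192 + 302.4 = 499.8191, v = 445.1·(+0.54652)/1.26192 + 229.3 = 422.0667
M2: Pc = R·M2+t = (+0.37115, +0.30346, +1.31417); u = 647.0·(+0.37115)/1.31417 + 302.4 = 485.1243, v = 445.1·(+0.30346)/1.31417 + 229.3 = 332.0801
M3: Pc = R·M3+t = (+0.12855, +0.30528, +1.25808); u = 647.0·(+0.12855)/1.25808 + 302.4 = 368.5106, v = 445.1·(+0.30528)/1.25808 + 229.3 = 337.3060

c0=(378.84, 431.70) c1=(499.82, 422.07) c2=(485.12, 332.08) c3=(368.51, 337.31)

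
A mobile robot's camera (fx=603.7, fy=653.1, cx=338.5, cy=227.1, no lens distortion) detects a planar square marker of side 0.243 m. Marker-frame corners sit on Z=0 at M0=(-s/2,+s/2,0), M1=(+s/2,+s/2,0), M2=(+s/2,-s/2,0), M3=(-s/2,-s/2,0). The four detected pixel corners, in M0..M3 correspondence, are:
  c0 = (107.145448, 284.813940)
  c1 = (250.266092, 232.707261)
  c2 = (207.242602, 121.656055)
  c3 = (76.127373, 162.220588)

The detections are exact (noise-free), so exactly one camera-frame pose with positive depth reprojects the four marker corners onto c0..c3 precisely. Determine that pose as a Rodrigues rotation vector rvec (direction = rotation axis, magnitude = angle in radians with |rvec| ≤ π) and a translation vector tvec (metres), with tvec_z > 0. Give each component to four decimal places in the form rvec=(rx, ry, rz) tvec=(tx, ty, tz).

rvec=(-0.5194, -0.1676, -0.3881) tvec=(-0.3113, -0.0494, 1.0600)

Intrinsics K: fx=603.7, fy=653.1, cx=338.5, cy=227.1
Marker side s = 0.243 m; corners in marker frame (Z=0):
  M0 = (-0.1215, +0.1215, 0)
  M1 = (+0.1215, +0.1215, 0)
  M2 = (+0.1215, -0.1215, 0)
  M3 = (-0.1215, -0.1215, 0)
Detected image corners:
  c0 = (107.145448, 284.813940) px
  c1 = (250.266092, 232.707261) px
  c2 = (207.242602, 121.656055) px
  c3 = (76.127373, 162.220588) px
Planar DLT: solve 8×8 A·h = b for H (H[2,2]=1):
  H  [+601.15093 +85.04241 +161.22436]
  H  [-141.73869 +394.99152 +196.66556]
  H  [+0.23817 -0.42461 +1.00000]
B = K⁻¹H; ‖b₁‖=0.943439, ‖b₂‖=0.943439; λ = 2/(‖b₁‖+‖b₂‖) = 1.059952, sign → tz>0 ⇒ λ=+1.059952
r₁ = λ·B[:,0] = (+0.91393,-0.31782,+0.25245); r₂ = λ·B[:,1] = (+0.40167,+0.79756,-0.45007)
r₃ = r₁×r₂ = (-0.05830,+0.51273,+0.85657); SVD([r₁ r₂ r₃]) → R = UVᵀ:
  R  [+0.91393 +0.40167 -0.05830]
  R  [-0.31782 +0.79756 +0.51273]
  R  [+0.25245 -0.45007 +0.85657]
t = (-0.31125, -0.04939, +1.05995) m
tr R = 2.568046; θ = arccos((tr R − 1)/2) = 0.669676 rad = 38.370°
axis k = ((R−Rᵀ)₃₂, (R−Rᵀ)₁₃, (R−Rᵀ)₂₁) / (2 sinθ) = (-0.775541, -0.250312, -0.579552)
rvec = θ·k = (-0.519361, -0.167628, -0.388112)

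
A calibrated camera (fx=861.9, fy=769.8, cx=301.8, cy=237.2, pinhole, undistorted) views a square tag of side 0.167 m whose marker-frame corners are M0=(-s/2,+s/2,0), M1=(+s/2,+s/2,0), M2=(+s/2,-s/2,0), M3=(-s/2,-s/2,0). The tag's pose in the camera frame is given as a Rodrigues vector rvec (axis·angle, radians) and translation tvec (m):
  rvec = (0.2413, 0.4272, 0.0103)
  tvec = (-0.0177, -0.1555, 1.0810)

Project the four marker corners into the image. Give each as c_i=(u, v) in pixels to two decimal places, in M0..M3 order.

c0=(233.18, 183.31) c1=(351.69, 187.14) c2=(347.89, 63.68) c3=(225.40, 67.41)

Intrinsics K: fx=861.9, fy=769.8, cx=301.8, cy=237.2
Marker side s = 0.167 m; corners in marker frame (Z=0):
  M0 = (-0.0835, +0.0835, 0)
  M1 = (+0.0835, +0.0835, 0)
  M2 = (+0.0835, -0.0835, 0)
  M3 = (-0.0835, -0.0835, 0)
rvec = (0.2413, 0.4272, 0.0103), |rvec| = θ = 0.49075 rad = 28.118°
Rodrigues: sinθ=0.47128, 1−cosθ=0.11802; R = I + sinθ·[k]× + (1−cosθ)·[k]×²:
    [+0.91051 +0.04062 +0.41148]
    [+0.06041 +0.97141 -0.22957]
    [-0.40904 +0.23389 +0.88203]
t = (-0.0177, -0.1555, 1.0810) m
M0: Pc = R·M0+t = (-0.09034, -0.07943, +1.13468); u = 861.9·(-0.09034)/1.13468 + 301.8 = 233.1814, v = 769.8·(-0.07943)/1.13468 + 237.2 = 183.3120
M1: Pc = R·M1+t = (+0.06172, -0.06934, +1.06637); u = 861.9·(+0.06172)/1.06637 + 301.8 = 351.6854, v = 769.8·(-0.06934)/1.06637 + 237.2 = 187.1424
M2: Pc = R·M2+t = (+0.05494, -0.23157, +1.02732); u = 861.9·(+0.05494)/1.02732 + 301.8 = 347.8903, v = 769.8·(-0.23157)/1.02732 + 237.2 = 63.6779
M3: Pc = R·M3+t = (-0.09712, -0.24166, +1.09563); u = 861.9·(-0.09712)/1.09563 + 301.8 = 225.3981, v = 769.8·(-0.24166)/1.09563 + 237.2 = 67.4087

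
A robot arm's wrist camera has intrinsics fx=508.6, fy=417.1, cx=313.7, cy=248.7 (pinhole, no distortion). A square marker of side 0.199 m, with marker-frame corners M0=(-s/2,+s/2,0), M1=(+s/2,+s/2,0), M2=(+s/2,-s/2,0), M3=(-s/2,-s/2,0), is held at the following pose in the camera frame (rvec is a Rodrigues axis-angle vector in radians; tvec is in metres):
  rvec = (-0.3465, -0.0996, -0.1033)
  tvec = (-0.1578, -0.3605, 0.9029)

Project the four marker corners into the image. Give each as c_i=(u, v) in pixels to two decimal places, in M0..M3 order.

c0=(168.79, 122.79) c1=(286.24, 118.16) c2=(275.56, 45.36) c3=(166.27, 47.86)

Intrinsics K: fx=508.6, fy=417.1, cx=313.7, cy=248.7
Marker side s = 0.199 m; corners in marker frame (Z=0):
  M0 = (-0.0995, +0.0995, 0)
  M1 = (+0.0995, +0.0995, 0)
  M2 = (+0.0995, -0.0995, 0)
  M3 = (-0.0995, -0.0995, 0)
rvec = (-0.3465, -0.0996, -0.1033), |rvec| = θ = 0.37504 rad = 21.488°
Rodrigues: sinθ=0.36631, 1−cosθ=0.06951; R = I + sinθ·[k]× + (1−cosθ)·[k]×²:
    [+0.98982 +0.11795 -0.07959]
    [-0.08384 +0.93540 +0.34352]
    [+0.11497 -0.33335 +0.93577]
t = (-0.1578, -0.3605, 0.9029) m
M0: Pc = R·M0+t = (-0.24455, -0.25909, +0.85829); u = 508.6·(-0.24455)/0.85829 + 313.7 = 168.7856, v = 417.1·(-0.25909)/0.85829 + 248.7 = 122.7933
M1: Pc = R·M1+t = (-0.04758, -0.27577, +0.88117); u = 508.6·(-0.04758)/0.88117 + 313.7 = 286.2395, v = 417.1·(-0.27577)/0.88117 + 248.7 = 118.1649
M2: Pc = R·M2+t = (-0.07105, -0.46191, +0.94751); u = 508.6·(-0.07105)/0.94751 + 313.7 = 275.5629, v = 417.1·(-0.46191)/0.94751 + 248.7 = 45.3620
M3: Pc = R·M3+t = (-0.26802, -0.44523, +0.92463); u = 508.6·(-0.26802)/0.92463 + 313.7 = 166.2714, v = 417.1·(-0.44523)/0.92463 + 248.7 = 47.8569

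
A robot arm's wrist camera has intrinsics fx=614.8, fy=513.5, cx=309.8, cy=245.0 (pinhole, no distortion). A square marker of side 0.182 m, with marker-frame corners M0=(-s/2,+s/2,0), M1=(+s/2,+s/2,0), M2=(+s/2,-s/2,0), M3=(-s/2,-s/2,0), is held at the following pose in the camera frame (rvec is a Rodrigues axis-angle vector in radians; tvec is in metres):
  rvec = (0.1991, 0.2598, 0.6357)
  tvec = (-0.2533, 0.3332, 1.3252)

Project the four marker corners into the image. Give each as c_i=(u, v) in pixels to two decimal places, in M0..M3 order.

c0=(141.13, 376.48) c1=(202.03, 422.28) c2=(246.62, 371.59) c3=(182.43, 325.38)

Intrinsics K: fx=614.8, fy=513.5, cx=309.8, cy=245.0
Marker side s = 0.182 m; corners in marker frame (Z=0):
  M0 = (-0.0910, +0.0910, 0)
  M1 = (+0.0910, +0.0910, 0)
  M2 = (+0.0910, -0.0910, 0)
  M3 = (-0.0910, -0.0910, 0)
rvec = (0.1991, 0.2598, 0.6357), |rvec| = θ = 0.71502 rad = 40.968°
Rodrigues: sinθ=0.65563, 1−cosθ=0.24492; R = I + sinθ·[k]× + (1−cosθ)·[k]×²:
    [+0.77407 -0.55812 +0.29886]
    [+0.60768 +0.78742 -0.10344]
    [-0.17759 +0.26168 +0.94868]
t = (-0.2533, 0.3332, 1.3252) m
M0: Pc = R·M0+t = (-0.37453, +0.34956, +1.36517); u = 614.8·(-0.37453)/1.36517 + 309.8 = 141.1323, v = 513.5·(+0.34956)/1.36517 + 245.0 = 376.4829
M1: Pc = R·M1+t = (-0.23365, +0.46015, +1.33285); u = 614.8·(-0.23365)/1.33285 + 309.8 = 202.0258, v = 513.5·(+0.46015)/1.33285 + 245.0 = 422.2806
M2: Pc = R·M2+t = (-0.13207, +0.31684, +1.28523); u = 614.8·(-0.13207)/1.28523 + 309.8 = 246.6229, v = 513.5·(+0.31684)/1.28523 + 245.0 = 371.5921
M3: Pc = R·M3+t = (-0.27295, +0.20625, +1.31755); u = 614.8·(-0.27295)/1.31755 + 309.8 = 182.4341, v = 513.5·(+0.20625)/1.31755 + 245.0 = 325.3823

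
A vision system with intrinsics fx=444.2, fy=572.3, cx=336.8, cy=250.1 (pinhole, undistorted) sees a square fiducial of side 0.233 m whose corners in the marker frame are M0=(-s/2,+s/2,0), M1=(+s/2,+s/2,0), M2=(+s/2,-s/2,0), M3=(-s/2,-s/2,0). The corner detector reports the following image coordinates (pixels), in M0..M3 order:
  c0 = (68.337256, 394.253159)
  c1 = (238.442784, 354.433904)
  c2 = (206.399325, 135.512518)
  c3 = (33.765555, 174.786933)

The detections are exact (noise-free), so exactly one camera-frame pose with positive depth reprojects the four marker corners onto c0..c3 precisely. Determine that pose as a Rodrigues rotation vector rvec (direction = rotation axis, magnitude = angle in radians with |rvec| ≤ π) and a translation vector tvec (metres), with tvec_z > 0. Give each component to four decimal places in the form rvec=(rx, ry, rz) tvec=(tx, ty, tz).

rvec=(0.0342, -0.0159, -0.1777) tvec=(-0.2688, 0.0160, 0.5979)

Intrinsics K: fx=444.2, fy=572.3, cx=336.8, cy=250.1
Marker side s = 0.233 m; corners in marker frame (Z=0):
  M0 = (-0.1165, +0.1165, 0)
  M1 = (+0.1165, +0.1165, 0)
  M2 = (+0.1165, -0.1165, 0)
  M3 = (-0.1165, -0.1165, 0)
Detected image corners:
  c0 = (68.337256, 394.253159) px
  c1 = (238.442784, 354.433904) px
  c2 = (206.399325, 135.512518) px
  c3 = (33.765555, 174.786933) px
Planar DLT: solve 8×8 A·h = b for H (H[2,2]=1):
  H  [+738.37308 +151.02817 +137.06409]
  H  [-164.08636 +956.40807 +265.45295]
  H  [+0.02134 +0.05917 +1.00000]
B = K⁻¹H; ‖b₁‖=1.672616, ‖b₂‖=1.672616; λ = 2/(‖b₁‖+‖b₂‖) = 0.597866, sign → tz>0 ⇒ λ=+0.597866
r₁ = λ·B[:,0] = (+0.98413,-0.17699,+0.01276); r₂ = λ·B[:,1] = (+0.17645,+0.98367,+0.03538)
r₃ = r₁×r₂ = (-0.01881,-0.03256,+0.99929); SVD([r₁ r₂ r₃]) → R = UVᵀ:
  R  [+0.98413 +0.17645 -0.01881]
  R  [-0.17699 +0.98367 -0.03256]
  R  [+0.01276 +0.03538 +0.99929]
t = (-0.26883, +0.01604, +0.59787) m
tr R = 2.967095; θ = arccos((tr R − 1)/2) = 0.181646 rad = 10.408°
axis k = ((R−Rᵀ)₃₂, (R−Rᵀ)₁₃, (R−Rᵀ)₂₁) / (2 sinθ) = (+0.188040, -0.087390, -0.978266)
rvec = θ·k = (+0.034157, -0.015874, -0.177698)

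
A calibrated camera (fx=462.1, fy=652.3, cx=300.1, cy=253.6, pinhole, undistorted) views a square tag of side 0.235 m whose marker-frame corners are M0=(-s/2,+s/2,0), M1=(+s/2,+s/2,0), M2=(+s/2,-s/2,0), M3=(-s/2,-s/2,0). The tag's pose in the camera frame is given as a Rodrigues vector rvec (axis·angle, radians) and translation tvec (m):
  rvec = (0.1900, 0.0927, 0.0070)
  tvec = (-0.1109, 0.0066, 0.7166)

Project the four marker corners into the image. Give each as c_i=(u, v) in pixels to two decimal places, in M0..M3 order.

Intrinsics K: fx=462.1, fy=652.3, cx=300.1, cy=253.6
Marker side s = 0.235 m; corners in marker frame (Z=0):
  M0 = (-0.1175, +0.1175, 0)
  M1 = (+0.1175, +0.1175, 0)
  M2 = (+0.1175, -0.1175, 0)
  M3 = (-0.1175, -0.1175, 0)
rvec = (0.1900, 0.0927, 0.0070), |rvec| = θ = 0.21152 rad = 12.119°
Rodrigues: sinθ=0.20995, 1−cosθ=0.02229; R = I + sinθ·[k]× + (1−cosθ)·[k]×²:
    [+0.99569 +0.00183 +0.09267]
    [+0.01572 +0.98199 -0.18826]
    [-0.09135 +0.18891 +0.97774]
t = (-0.1109, 0.0066, 0.7166) m
M0: Pc = R·M0+t = (-0.22768, +0.12014, +0.74953); u = 462.1·(-0.22768)/0.74953 + 300.1 = 159.7311, v = 652.3·(+0.12014)/0.74953 + 253.6 = 358.1525
M1: Pc = R·M1+t = (+0.00631, +0.12383, +0.72806); u = 462.1·(+0.00631)/0.72806 + 300.1 = 304.1041, v = 652.3·(+0.12383)/0.72806 + 253.6 = 364.5453
M2: Pc = R·M2+t = (+0.00588, -0.10694, +0.68367); u = 462.1·(+0.00588)/0.68367 + 300.1 = 304.0741, v = 652.3·(-0.10694)/0.68367 + 253.6 = 151.5699
M3: Pc = R·M3+t = (-0.22811, -0.11063, +0.70514); u = 462.1·(-0.22811)/0.70514 + 300.1 = 150.6126, v = 652.3·(-0.11063)/0.70514 + 253.6 = 151.2583

c0=(159.73, 358.15) c1=(304.10, 364.55) c2=(304.07, 151.57) c3=(150.61, 151.26)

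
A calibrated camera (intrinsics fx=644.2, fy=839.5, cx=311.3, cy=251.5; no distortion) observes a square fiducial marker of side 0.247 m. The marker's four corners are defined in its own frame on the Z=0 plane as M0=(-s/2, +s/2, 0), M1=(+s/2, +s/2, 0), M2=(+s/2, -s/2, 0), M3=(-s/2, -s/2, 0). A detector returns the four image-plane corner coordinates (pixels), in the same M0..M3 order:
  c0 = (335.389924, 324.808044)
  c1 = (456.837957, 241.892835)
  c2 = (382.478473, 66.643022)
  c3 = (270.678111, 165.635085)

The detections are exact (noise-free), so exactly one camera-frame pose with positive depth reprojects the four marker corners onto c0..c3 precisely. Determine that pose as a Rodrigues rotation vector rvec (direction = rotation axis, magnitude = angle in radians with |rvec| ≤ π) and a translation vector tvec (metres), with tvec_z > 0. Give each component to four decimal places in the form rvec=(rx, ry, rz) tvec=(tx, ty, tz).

Intrinsics K: fx=644.2, fy=839.5, cx=311.3, cy=251.5
Marker side s = 0.247 m; corners in marker frame (Z=0):
  M0 = (-0.1235, +0.1235, 0)
  M1 = (+0.1235, +0.1235, 0)
  M2 = (+0.1235, -0.1235, 0)
  M3 = (-0.1235, -0.1235, 0)
Detected image corners:
  c0 = (335.389924, 324.808044) px
  c1 = (456.837957, 241.892835) px
  c2 = (382.478473, 66.643022) px
  c3 = (270.678111, 165.635085) px
Planar DLT: solve 8×8 A·h = b for H (H[2,2]=1):
  H  [+316.05715 +252.42351 +357.90531]
  H  [-454.73388 +659.72579 +201.36647]
  H  [-0.43149 -0.07764 +1.00000]
B = K⁻¹H; ‖b₁‖=0.919266, ‖b₂‖=0.919266; λ = 2/(‖b₁‖+‖b₂‖) = 1.087825, sign → tz>0 ⇒ λ=+1.087825
r₁ = λ·B[:,0] = (+0.76053,-0.44862,-0.46939); r₂ = λ·B[:,1] = (+0.46707,+0.88018,-0.08446)
r₃ = r₁×r₂ = (+0.45104,-0.15500,+0.87894); SVD([r₁ r₂ r₃]) → R = UVᵀ:
  R  [+0.76053 +0.46707 +0.45104]
  R  [-0.44862 +0.88018 -0.15500]
  R  [-0.46939 -0.08446 +0.87894]
t = (+0.07870, -0.06496, +1.08782) m
tr R = 2.519653; θ = arccos((tr R − 1)/2) = 0.707750 rad = 40.551°
axis k = ((R−Rᵀ)₃₂, (R−Rᵀ)₁₃, (R−Rᵀ)₂₁) / (2 sinθ) = (+0.054248, +0.707883, -0.704243)
rvec = θ·k = (+0.038394, +0.501005, -0.498428)

rvec=(0.0384, 0.5010, -0.4984) tvec=(0.0787, -0.0650, 1.0878)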